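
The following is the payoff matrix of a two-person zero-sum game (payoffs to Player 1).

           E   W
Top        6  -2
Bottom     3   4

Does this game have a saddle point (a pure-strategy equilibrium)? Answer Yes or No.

Row minima: Top → -2, Bottom → 3; maximin = 3.
Column maxima: E → 6, W → 4; minimax = 4.
3 ≠ 4, so no pure-strategy equilibrium exists.

No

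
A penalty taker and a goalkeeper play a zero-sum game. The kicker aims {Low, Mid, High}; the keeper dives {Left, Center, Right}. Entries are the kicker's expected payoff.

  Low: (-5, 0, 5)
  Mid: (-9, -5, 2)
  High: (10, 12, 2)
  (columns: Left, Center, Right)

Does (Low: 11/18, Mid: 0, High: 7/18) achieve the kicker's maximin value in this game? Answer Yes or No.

No

Against Left this mix gives (11/18)·(-5) + (7/18)·10 = 5/6.
Against Center this mix gives (11/18)·0 + (7/18)·12 = 14/3.
Against Right this mix gives (11/18)·5 + (7/18)·2 = 23/6.
The keeper will play Left, holding the kicker to 5/6. Shifting weight toward the row that does better against Left would raise this floor (the equalizing mix achieves 10/3 against both Left and Right), so the proposed strategy is not optimal.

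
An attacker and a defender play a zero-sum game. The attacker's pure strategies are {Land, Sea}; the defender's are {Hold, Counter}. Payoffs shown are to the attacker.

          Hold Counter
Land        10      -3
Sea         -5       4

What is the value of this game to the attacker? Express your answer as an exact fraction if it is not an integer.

Row minima: Land → -3, Sea → -5; maximin = -3.
Column maxima: Hold → 10, Counter → 4; minimax = 4.
-3 ≠ 4, so there is no saddle point; optimal play is mixed.
Let the attacker play Land with probability p. Expected payoff against Hold: 10p + (-5)(1−p) = 15p − 5; against Counter: (-3)p + 4(1−p) = −7p + 4.
Setting these equal: 15p − 5 = −7p + 4 ⇒ 22p = 9 ⇒ p = 9/22, and the value is (15)·(9/22) − 5 = 25/22.
For the defender: with q = P(Hold), equating Land's and Sea's payoffs gives 13q − 3 = −9q + 4 ⇒ q = 7/22.

25/22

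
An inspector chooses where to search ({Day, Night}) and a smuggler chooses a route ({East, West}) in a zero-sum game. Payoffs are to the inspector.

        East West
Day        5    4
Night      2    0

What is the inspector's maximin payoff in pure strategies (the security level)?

4

Row minima: Day → 4, Night → 0.
The best of these is 4.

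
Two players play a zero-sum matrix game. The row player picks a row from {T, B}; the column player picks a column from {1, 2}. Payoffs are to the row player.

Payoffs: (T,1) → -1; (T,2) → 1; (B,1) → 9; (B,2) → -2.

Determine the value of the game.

Row minima: T → -1, B → -2; maximin = -1.
Column maxima: 1 → 9, 2 → 1; minimax = 1.
-1 ≠ 1, so there is no saddle point; optimal play is mixed.
Let the row player play T with probability p. Expected payoff against 1: (-1)p + 9(1−p) = −10p + 9; against 2: 1p + (-2)(1−p) = 3p − 2.
Setting these equal: −10p + 9 = 3p − 2 ⇒ −13p = -11 ⇒ p = 11/13, and the value is (-10)·(11/13) + 9 = 7/13.
For the column player: with q = P(1), equating T's and B's payoffs gives −2q + 1 = 11q − 2 ⇒ q = 3/13.

7/13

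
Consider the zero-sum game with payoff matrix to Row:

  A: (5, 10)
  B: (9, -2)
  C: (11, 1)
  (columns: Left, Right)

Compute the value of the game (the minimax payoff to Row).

Row minima: A → 5, B → -2, C → 1; maximin = 5.
Column maxima: Left → 11, Right → 10; minimax = 10.
5 ≠ 10, so there is no saddle point; optimal play is mixed.
B is strictly dominated by C, so Row never plays it.
On the remaining 2×2 (A, C vs Left, Right):
Let Row play A with probability p. Expected payoff against Left: 5p + 11(1−p) = −6p + 11; against Right: 10p + 1(1−p) = 9p + 1.
Setting these equal: −6p + 11 = 9p + 1 ⇒ −15p = -10 ⇒ p = 2/3, and the value is (-6)·(2/3) + 11 = 7.
For Column: with q = P(Left), equating A's and C's payoffs gives −5q + 10 = 10q + 1 ⇒ q = 3/5.

7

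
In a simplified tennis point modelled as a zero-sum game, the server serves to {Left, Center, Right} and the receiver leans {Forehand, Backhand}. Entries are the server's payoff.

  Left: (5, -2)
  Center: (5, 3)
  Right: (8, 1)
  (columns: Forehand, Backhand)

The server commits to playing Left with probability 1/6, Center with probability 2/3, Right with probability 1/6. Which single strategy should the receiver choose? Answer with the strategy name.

Backhand

If the receiver plays Forehand, the server's expected payoff is (1/6)·5 + (2/3)·5 + (1/6)·8 = 11/2.
If the receiver plays Backhand, the server's expected payoff is (1/6)·(-2) + (2/3)·3 + (1/6)·1 = 11/6.
The receiver minimizes the server's payoff; the smallest is 11/6, so the best response is Backhand.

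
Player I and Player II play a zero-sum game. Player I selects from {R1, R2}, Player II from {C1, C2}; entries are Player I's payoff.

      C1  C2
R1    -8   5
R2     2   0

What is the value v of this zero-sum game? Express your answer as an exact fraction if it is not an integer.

2/3

Row minima: R1 → -8, R2 → 0; maximin = 0.
Column maxima: C1 → 2, C2 → 5; minimax = 2.
0 ≠ 2, so there is no saddle point; optimal play is mixed.
Let Player I play R1 with probability p. Expected payoff against C1: (-8)p + 2(1−p) = −10p + 2; against C2: 5p + 0(1−p) = 5p.
Setting these equal: −10p + 2 = 5p ⇒ −15p = -2 ⇒ p = 2/15, and the value is (-10)·(2/15) + 2 = 2/3.
For Player II: with q = P(C1), equating R1's and R2's payoffs gives −13q + 5 = 2q ⇒ q = 1/3.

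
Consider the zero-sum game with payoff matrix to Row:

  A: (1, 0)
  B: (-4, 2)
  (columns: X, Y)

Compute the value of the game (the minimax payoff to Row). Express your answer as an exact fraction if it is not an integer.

2/7

Row minima: A → 0, B → -4; maximin = 0.
Column maxima: X → 1, Y → 2; minimax = 1.
0 ≠ 1, so there is no saddle point; optimal play is mixed.
Let Row play A with probability p. Expected payoff against X: 1p + (-4)(1−p) = 5p − 4; against Y: 0p + 2(1−p) = −2p + 2.
Setting these equal: 5p − 4 = −2p + 2 ⇒ 7p = 6 ⇒ p = 6/7, and the value is (5)·(6/7) − 4 = 2/7.
For Column: with q = P(X), equating A's and B's payoffs gives q = −6q + 2 ⇒ q = 2/7.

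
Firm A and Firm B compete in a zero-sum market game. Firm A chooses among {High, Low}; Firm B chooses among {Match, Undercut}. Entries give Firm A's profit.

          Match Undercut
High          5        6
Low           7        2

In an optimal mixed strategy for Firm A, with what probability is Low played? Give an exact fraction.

1/6

Row minima: High → 5, Low → 2; maximin = 5.
Column maxima: Match → 7, Undercut → 6; minimax = 6.
5 ≠ 6, so there is no saddle point; optimal play is mixed.
Let Firm A play High with probability p. Expected payoff against Match: 5p + 7(1−p) = −2p + 7; against Undercut: 6p + 2(1−p) = 4p + 2.
Setting these equal: −2p + 7 = 4p + 2 ⇒ −6p = -5 ⇒ p = 5/6, and the value is (-2)·(5/6) + 7 = 16/3.
For Firm B: with q = P(Match), equating High's and Low's payoffs gives −q + 6 = 5q + 2 ⇒ q = 2/3.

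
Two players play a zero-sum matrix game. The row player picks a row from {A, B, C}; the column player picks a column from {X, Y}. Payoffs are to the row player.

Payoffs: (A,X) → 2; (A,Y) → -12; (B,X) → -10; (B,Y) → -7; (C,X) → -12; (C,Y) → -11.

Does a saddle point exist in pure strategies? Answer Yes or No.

Row minima: A → -12, B → -10, C → -12; maximin = -10.
Column maxima: X → 2, Y → -7; minimax = -7.
-10 ≠ -7, so no pure-strategy equilibrium exists.

No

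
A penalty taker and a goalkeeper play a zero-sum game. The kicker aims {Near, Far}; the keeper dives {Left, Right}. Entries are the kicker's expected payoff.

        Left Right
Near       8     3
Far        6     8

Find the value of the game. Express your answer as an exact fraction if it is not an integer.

46/7

Row minima: Near → 3, Far → 6; maximin = 6.
Column maxima: Left → 8, Right → 8; minimax = 8.
6 ≠ 8, so there is no saddle point; optimal play is mixed.
Let the kicker play Near with probability p. Expected payoff against Left: 8p + 6(1−p) = 2p + 6; against Right: 3p + 8(1−p) = −5p + 8.
Setting these equal: 2p + 6 = −5p + 8 ⇒ 7p = 2 ⇒ p = 2/7, and the value is (2)·(2/7) + 6 = 46/7.
For the keeper: with q = P(Left), equating Near's and Far's payoffs gives 5q + 3 = −2q + 8 ⇒ q = 5/7.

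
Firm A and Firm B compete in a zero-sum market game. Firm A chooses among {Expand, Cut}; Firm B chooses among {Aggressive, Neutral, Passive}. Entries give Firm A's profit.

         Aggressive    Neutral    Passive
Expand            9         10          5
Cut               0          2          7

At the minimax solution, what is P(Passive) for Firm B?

Row minima: Expand → 5, Cut → 0; maximin = 5.
Column maxima: Aggressive → 9, Neutral → 10, Passive → 7; minimax = 7.
5 ≠ 7, so there is no saddle point; optimal play is mixed.
Neutral is strictly dominated by Aggressive (it gives Firm A strictly more in every row), so Firm B never plays it.
On the remaining 2×2 (Expand, Cut vs Aggressive, Passive):
Let Firm A play Expand with probability p. Expected payoff against Aggressive: 9p + 0(1−p) = 9p; against Passive: 5p + 7(1−p) = −2p + 7.
Setting these equal: 9p = −2p + 7 ⇒ 11p = 7 ⇒ p = 7/11, and the value is (9)·(7/11) = 63/11.
For Firm B: with q = P(Aggressive), equating Expand's and Cut's payoffs gives 4q + 5 = −7q + 7 ⇒ q = 2/11.

9/11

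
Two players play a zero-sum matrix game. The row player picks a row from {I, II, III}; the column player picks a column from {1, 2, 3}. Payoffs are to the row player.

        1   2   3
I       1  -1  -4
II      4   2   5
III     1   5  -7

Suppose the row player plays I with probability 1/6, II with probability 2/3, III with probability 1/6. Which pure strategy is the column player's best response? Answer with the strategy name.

If the column player plays 1, the row player's expected payoff is (1/6)·1 + (2/3)·4 + (1/6)·1 = 3.
If the column player plays 2, the row player's expected payoff is (1/6)·(-1) + (2/3)·2 + (1/6)·5 = 2.
If the column player plays 3, the row player's expected payoff is (1/6)·(-4) + (2/3)·5 + (1/6)·(-7) = 3/2.
The column player minimizes the row player's payoff; the smallest is 3/2, so the best response is 3.

3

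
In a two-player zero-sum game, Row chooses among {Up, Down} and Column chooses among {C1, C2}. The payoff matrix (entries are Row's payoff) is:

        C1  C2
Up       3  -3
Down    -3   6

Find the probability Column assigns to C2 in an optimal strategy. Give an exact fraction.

2/5

Row minima: Up → -3, Down → -3; maximin = -3.
Column maxima: C1 → 3, C2 → 6; minimax = 3.
-3 ≠ 3, so there is no saddle point; optimal play is mixed.
Let Row play Up with probability p. Expected payoff against C1: 3p + (-3)(1−p) = 6p − 3; against C2: (-3)p + 6(1−p) = −9p + 6.
Setting these equal: 6p − 3 = −9p + 6 ⇒ 15p = 9 ⇒ p = 3/5, and the value is (6)·(3/5) − 3 = 3/5.
For Column: with q = P(C1), equating Up's and Down's payoffs gives 6q − 3 = −9q + 6 ⇒ q = 3/5.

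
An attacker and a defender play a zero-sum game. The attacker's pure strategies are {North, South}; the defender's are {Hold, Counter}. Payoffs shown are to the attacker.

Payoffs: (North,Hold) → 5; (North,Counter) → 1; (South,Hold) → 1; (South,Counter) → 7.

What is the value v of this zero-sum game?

17/5

Row minima: North → 1, South → 1; maximin = 1.
Column maxima: Hold → 5, Counter → 7; minimax = 5.
1 ≠ 5, so there is no saddle point; optimal play is mixed.
Let the attacker play North with probability p. Expected payoff against Hold: 5p + 1(1−p) = 4p + 1; against Counter: 1p + 7(1−p) = −6p + 7.
Setting these equal: 4p + 1 = −6p + 7 ⇒ 10p = 6 ⇒ p = 3/5, and the value is (4)·(3/5) + 1 = 17/5.
For the defender: with q = P(Hold), equating North's and South's payoffs gives 4q + 1 = −6q + 7 ⇒ q = 3/5.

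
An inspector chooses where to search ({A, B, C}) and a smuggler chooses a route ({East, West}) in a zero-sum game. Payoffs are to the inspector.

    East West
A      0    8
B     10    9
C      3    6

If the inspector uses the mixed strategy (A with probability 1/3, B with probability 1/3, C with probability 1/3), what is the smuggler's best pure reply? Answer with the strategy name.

East

If the smuggler plays East, the inspector's expected payoff is (1/3)·0 + (1/3)·10 + (1/3)·3 = 13/3.
If the smuggler plays West, the inspector's expected payoff is (1/3)·8 + (1/3)·9 + (1/3)·6 = 23/3.
The smuggler minimizes the inspector's payoff; the smallest is 13/3, so the best response is East.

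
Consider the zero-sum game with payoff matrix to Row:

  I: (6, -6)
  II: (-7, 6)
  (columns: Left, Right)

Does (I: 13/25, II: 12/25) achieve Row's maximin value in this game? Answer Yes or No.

Against Left this mix gives (13/25)·6 + (12/25)·(-7) = -6/25.
Against Right this mix gives (13/25)·(-6) + (12/25)·6 = -6/25.
All of Column's active replies (Left, Right) yield -6/25, and no column does worse for Row. The mix makes Column indifferent and guarantees -6/25, so it is optimal.

Yes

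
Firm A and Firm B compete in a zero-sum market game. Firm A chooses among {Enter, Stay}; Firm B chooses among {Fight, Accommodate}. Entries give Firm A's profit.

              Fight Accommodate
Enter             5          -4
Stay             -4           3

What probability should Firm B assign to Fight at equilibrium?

Row minima: Enter → -4, Stay → -4; maximin = -4.
Column maxima: Fight → 5, Accommodate → 3; minimax = 3.
-4 ≠ 3, so there is no saddle point; optimal play is mixed.
Let Firm A play Enter with probability p. Expected payoff against Fight: 5p + (-4)(1−p) = 9p − 4; against Accommodate: (-4)p + 3(1−p) = −7p + 3.
Setting these equal: 9p − 4 = −7p + 3 ⇒ 16p = 7 ⇒ p = 7/16, and the value is (9)·(7/16) − 4 = -1/16.
For Firm B: with q = P(Fight), equating Enter's and Stay's payoffs gives 9q − 4 = −7q + 3 ⇒ q = 7/16.

7/16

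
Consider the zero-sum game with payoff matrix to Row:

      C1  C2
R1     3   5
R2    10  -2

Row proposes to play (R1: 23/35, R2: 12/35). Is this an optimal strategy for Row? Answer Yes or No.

No

Against C1 this mix gives (23/35)·3 + (12/35)·10 = 27/5.
Against C2 this mix gives (23/35)·5 + (12/35)·(-2) = 13/5.
Column will play C2, holding Row to 13/5. Shifting weight toward the row that does better against C2 would raise this floor (the equalizing mix achieves 4 against both C2 and C1), so the proposed strategy is not optimal.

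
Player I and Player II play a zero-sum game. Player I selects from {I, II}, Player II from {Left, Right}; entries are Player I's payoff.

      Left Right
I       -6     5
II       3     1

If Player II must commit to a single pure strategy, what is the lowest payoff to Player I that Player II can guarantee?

3

Column maxima: Left → 3, Right → 5.
The smallest of these is 3.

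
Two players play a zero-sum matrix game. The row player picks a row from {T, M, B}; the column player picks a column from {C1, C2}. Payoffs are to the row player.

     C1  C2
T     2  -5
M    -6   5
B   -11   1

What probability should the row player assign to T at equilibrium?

11/18

Row minima: T → -5, M → -6, B → -11; maximin = -5.
Column maxima: C1 → 2, C2 → 5; minimax = 2.
-5 ≠ 2, so there is no saddle point; optimal play is mixed.
B is strictly dominated by M, so the row player never plays it.
On the remaining 2×2 (T, M vs C1, C2):
Let the row player play T with probability p. Expected payoff against C1: 2p + (-6)(1−p) = 8p − 6; against C2: (-5)p + 5(1−p) = −10p + 5.
Setting these equal: 8p − 6 = −10p + 5 ⇒ 18p = 11 ⇒ p = 11/18, and the value is (8)·(11/18) − 6 = -10/9.
For the column player: with q = P(C1), equating T's and M's payoffs gives 7q − 5 = −11q + 5 ⇒ q = 5/9.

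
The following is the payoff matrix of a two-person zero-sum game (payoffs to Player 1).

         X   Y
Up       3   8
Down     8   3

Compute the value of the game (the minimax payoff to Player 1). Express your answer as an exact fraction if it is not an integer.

11/2

Row minima: Up → 3, Down → 3; maximin = 3.
Column maxima: X → 8, Y → 8; minimax = 8.
3 ≠ 8, so there is no saddle point; optimal play is mixed.
Let Player 1 play Up with probability p. Expected payoff against X: 3p + 8(1−p) = −5p + 8; against Y: 8p + 3(1−p) = 5p + 3.
Setting these equal: −5p + 8 = 5p + 3 ⇒ −10p = -5 ⇒ p = 1/2, and the value is (-5)·(1/2) + 8 = 11/2.
For Player 2: with q = P(X), equating Up's and Down's payoffs gives −5q + 8 = 5q + 3 ⇒ q = 1/2.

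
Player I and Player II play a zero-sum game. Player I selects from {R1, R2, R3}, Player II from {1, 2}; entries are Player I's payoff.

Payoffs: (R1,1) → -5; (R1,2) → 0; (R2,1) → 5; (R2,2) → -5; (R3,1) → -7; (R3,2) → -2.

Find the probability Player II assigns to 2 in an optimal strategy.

Row minima: R1 → -5, R2 → -5, R3 → -7; maximin = -5.
Column maxima: 1 → 5, 2 → 0; minimax = 0.
-5 ≠ 0, so there is no saddle point; optimal play is mixed.
R3 is strictly dominated by R1, so Player I never plays it.
On the remaining 2×2 (R1, R2 vs 1, 2):
Let Player I play R1 with probability p. Expected payoff against 1: (-5)p + 5(1−p) = −10p + 5; against 2: 0p + (-5)(1−p) = 5p − 5.
Setting these equal: −10p + 5 = 5p − 5 ⇒ −15p = -10 ⇒ p = 2/3, and the value is (-10)·(2/3) + 5 = -5/3.
For Player II: with q = P(1), equating R1's and R2's payoffs gives −5q = 10q − 5 ⇒ q = 1/3.

2/3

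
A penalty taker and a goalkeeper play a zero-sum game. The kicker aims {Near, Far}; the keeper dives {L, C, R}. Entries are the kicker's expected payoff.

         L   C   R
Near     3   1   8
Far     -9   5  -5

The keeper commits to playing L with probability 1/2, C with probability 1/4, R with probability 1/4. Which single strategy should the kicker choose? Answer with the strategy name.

Expected payoff of Near: (1/2)·3 + (1/4)·1 + (1/4)·8 = 15/4.
Expected payoff of Far: (1/2)·(-9) + (1/4)·5 + (1/4)·(-5) = -9/2.
The largest is 15/4, so the kicker's best response is Near.

Near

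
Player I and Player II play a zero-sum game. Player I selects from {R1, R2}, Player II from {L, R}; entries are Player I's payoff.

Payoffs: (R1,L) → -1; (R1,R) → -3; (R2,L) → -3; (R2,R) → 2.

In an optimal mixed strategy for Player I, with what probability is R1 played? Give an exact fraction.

5/7

Row minima: R1 → -3, R2 → -3; maximin = -3.
Column maxima: L → -1, R → 2; minimax = -1.
-3 ≠ -1, so there is no saddle point; optimal play is mixed.
Let Player I play R1 with probability p. Expected payoff against L: (-1)p + (-3)(1−p) = 2p − 3; against R: (-3)p + 2(1−p) = −5p + 2.
Setting these equal: 2p − 3 = −5p + 2 ⇒ 7p = 5 ⇒ p = 5/7, and the value is (2)·(5/7) − 3 = -11/7.
For Player II: with q = P(L), equating R1's and R2's payoffs gives 2q − 3 = −5q + 2 ⇒ q = 5/7.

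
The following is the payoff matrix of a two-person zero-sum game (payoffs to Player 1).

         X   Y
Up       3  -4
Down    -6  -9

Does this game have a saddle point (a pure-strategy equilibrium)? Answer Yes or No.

Row minima: Up → -4, Down → -9; maximin = -4.
Column maxima: X → 3, Y → -4; minimax = -4.
maximin = minimax = -4, so a saddle point exists.

Yes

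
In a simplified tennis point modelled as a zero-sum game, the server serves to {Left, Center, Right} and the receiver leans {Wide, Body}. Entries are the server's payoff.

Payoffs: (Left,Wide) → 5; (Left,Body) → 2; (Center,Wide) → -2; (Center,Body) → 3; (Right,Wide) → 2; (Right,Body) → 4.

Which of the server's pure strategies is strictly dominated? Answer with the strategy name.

Right gives a strictly higher payoff than Center against every column: 2 > -2, 4 > 3.
So Center is strictly dominated and the server never plays it.

Center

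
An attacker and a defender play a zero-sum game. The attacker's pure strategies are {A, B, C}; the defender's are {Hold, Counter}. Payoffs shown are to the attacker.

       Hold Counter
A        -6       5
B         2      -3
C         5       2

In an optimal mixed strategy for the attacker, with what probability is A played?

3/14

Row minima: A → -6, B → -3, C → 2; maximin = 2.
Column maxima: Hold → 5, Counter → 5; minimax = 5.
2 ≠ 5, so there is no saddle point; optimal play is mixed.
B is strictly dominated by C, so the attacker never plays it.
On the remaining 2×2 (A, C vs Hold, Counter):
Let the attacker play A with probability p. Expected payoff against Hold: (-6)p + 5(1−p) = −11p + 5; against Counter: 5p + 2(1−p) = 3p + 2.
Setting these equal: −11p + 5 = 3p + 2 ⇒ −14p = -3 ⇒ p = 3/14, and the value is (-11)·(3/14) + 5 = 37/14.
For the defender: with q = P(Hold), equating A's and C's payoffs gives −11q + 5 = 3q + 2 ⇒ q = 3/14.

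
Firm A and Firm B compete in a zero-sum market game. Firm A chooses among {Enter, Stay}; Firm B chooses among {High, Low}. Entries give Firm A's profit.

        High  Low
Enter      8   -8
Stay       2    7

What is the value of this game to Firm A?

24/7

Row minima: Enter → -8, Stay → 2; maximin = 2.
Column maxima: High → 8, Low → 7; minimax = 7.
2 ≠ 7, so there is no saddle point; optimal play is mixed.
Let Firm A play Enter with probability p. Expected payoff against High: 8p + 2(1−p) = 6p + 2; against Low: (-8)p + 7(1−p) = −15p + 7.
Setting these equal: 6p + 2 = −15p + 7 ⇒ 21p = 5 ⇒ p = 5/21, and the value is (6)·(5/21) + 2 = 24/7.
For Firm B: with q = P(High), equating Enter's and Stay's payoffs gives 16q − 8 = −5q + 7 ⇒ q = 5/7.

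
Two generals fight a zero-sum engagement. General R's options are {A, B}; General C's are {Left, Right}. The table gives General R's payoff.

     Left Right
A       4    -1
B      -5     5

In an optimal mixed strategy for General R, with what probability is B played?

Row minima: A → -1, B → -5; maximin = -1.
Column maxima: Left → 4, Right → 5; minimax = 4.
-1 ≠ 4, so there is no saddle point; optimal play is mixed.
Let General R play A with probability p. Expected payoff against Left: 4p + (-5)(1−p) = 9p − 5; against Right: (-1)p + 5(1−p) = −6p + 5.
Setting these equal: 9p − 5 = −6p + 5 ⇒ 15p = 10 ⇒ p = 2/3, and the value is (9)·(2/3) − 5 = 1.
For General C: with q = P(Left), equating A's and B's payoffs gives 5q − 1 = −10q + 5 ⇒ q = 2/5.

1/3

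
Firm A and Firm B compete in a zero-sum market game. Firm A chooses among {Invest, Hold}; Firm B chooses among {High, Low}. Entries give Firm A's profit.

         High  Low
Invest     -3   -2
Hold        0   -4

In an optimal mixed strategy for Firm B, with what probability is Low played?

3/5

Row minima: Invest → -3, Hold → -4; maximin = -3.
Column maxima: High → 0, Low → -2; minimax = -2.
-3 ≠ -2, so there is no saddle point; optimal play is mixed.
Let Firm A play Invest with probability p. Expected payoff against High: (-3)p + 0(1−p) = −3p; against Low: (-2)p + (-4)(1−p) = 2p − 4.
Setting these equal: −3p = 2p − 4 ⇒ −5p = -4 ⇒ p = 4/5, and the value is (-3)·(4/5) = -12/5.
For Firm B: with q = P(High), equating Invest's and Hold's payoffs gives −q − 2 = 4q − 4 ⇒ q = 2/5.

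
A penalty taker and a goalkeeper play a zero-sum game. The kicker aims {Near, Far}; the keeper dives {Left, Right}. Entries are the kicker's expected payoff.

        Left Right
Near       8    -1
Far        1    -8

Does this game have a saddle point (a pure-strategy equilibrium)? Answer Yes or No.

Row minima: Near → -1, Far → -8; maximin = -1.
Column maxima: Left → 8, Right → -1; minimax = -1.
maximin = minimax = -1, so a saddle point exists.

Yes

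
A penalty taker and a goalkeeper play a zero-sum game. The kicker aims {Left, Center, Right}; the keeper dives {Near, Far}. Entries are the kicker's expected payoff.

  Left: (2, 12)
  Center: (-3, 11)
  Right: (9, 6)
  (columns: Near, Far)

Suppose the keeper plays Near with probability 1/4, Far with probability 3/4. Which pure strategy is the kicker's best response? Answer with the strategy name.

Left

Expected payoff of Left: (1/4)·2 + (3/4)·12 = 19/2.
Expected payoff of Center: (1/4)·(-3) + (3/4)·11 = 15/2.
Expected payoff of Right: (1/4)·9 + (3/4)·6 = 27/4.
The largest is 19/2, so the kicker's best response is Left.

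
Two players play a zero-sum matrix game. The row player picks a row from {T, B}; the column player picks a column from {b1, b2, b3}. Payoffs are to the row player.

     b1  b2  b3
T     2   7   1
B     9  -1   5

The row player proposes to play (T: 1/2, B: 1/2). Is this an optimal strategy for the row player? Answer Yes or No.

Yes

Against b1 this mix gives (1/2)·2 + (1/2)·9 = 11/2.
Against b2 this mix gives (1/2)·7 + (1/2)·(-1) = 3.
Against b3 this mix gives (1/2)·1 + (1/2)·5 = 3.
All of the column player's active replies (b2, b3) yield 3, and no column does worse for the row player. The mix makes the column player indifferent and guarantees 3, so it is optimal.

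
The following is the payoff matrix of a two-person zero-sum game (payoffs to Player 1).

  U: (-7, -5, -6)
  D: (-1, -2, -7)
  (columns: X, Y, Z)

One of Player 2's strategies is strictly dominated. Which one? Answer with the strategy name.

Z holds Player 1's payoff strictly below Y in every row: -6 < -5, -7 < -2.
So Y is strictly dominated for Player 2.

Y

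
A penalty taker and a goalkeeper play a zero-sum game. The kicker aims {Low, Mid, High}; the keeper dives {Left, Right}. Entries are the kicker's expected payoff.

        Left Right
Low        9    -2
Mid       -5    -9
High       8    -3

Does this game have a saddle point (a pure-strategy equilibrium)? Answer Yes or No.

Row minima: Low → -2, Mid → -9, High → -3; maximin = -2.
Column maxima: Left → 9, Right → -2; minimax = -2.
maximin = minimax = -2, so a saddle point exists.

Yes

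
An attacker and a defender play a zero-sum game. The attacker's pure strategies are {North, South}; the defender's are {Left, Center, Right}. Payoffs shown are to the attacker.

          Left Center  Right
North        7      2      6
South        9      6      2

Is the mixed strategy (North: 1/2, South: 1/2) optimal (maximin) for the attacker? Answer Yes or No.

Against Left this mix gives (1/2)·7 + (1/2)·9 = 8.
Against Center this mix gives (1/2)·2 + (1/2)·6 = 4.
Against Right this mix gives (1/2)·6 + (1/2)·2 = 4.
All of the defender's active replies (Center, Right) yield 4, and no column does worse for the attacker. The mix makes the defender indifferent and guarantees 4, so it is optimal.

Yes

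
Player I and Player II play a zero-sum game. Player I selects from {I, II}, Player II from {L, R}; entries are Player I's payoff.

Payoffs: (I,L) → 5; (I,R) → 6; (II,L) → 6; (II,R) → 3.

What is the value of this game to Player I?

Row minima: I → 5, II → 3; maximin = 5.
Column maxima: L → 6, R → 6; minimax = 6.
5 ≠ 6, so there is no saddle point; optimal play is mixed.
Let Player I play I with probability p. Expected payoff against L: 5p + 6(1−p) = −p + 6; against R: 6p + 3(1−p) = 3p + 3.
Setting these equal: −p + 6 = 3p + 3 ⇒ −4p = -3 ⇒ p = 3/4, and the value is (-1)·(3/4) + 6 = 21/4.
For Player II: with q = P(L), equating I's and II's payoffs gives −q + 6 = 3q + 3 ⇒ q = 3/4.

21/4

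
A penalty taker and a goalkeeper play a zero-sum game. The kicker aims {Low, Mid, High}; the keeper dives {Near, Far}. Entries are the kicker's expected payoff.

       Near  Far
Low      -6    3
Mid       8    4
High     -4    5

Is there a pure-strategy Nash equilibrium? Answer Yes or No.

Row minima: Low → -6, Mid → 4, High → -4; maximin = 4.
Column maxima: Near → 8, Far → 5; minimax = 5.
4 ≠ 5, so no pure-strategy equilibrium exists.

No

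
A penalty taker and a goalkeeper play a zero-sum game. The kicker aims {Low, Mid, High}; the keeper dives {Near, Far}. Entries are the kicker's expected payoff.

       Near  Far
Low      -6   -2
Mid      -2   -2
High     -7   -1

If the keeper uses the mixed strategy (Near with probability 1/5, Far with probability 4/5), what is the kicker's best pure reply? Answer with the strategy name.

Expected payoff of Low: (1/5)·(-6) + (4/5)·(-2) = -14/5.
Expected payoff of Mid: (1/5)·(-2) + (4/5)·(-2) = -2.
Expected payoff of High: (1/5)·(-7) + (4/5)·(-1) = -11/5.
The largest is -2, so the kicker's best response is Mid.

Mid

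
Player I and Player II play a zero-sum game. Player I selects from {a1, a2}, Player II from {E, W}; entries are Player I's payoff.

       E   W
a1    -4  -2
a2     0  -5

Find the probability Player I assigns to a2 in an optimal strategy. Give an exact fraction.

2/7

Row minima: a1 → -4, a2 → -5; maximin = -4.
Column maxima: E → 0, W → -2; minimax = -2.
-4 ≠ -2, so there is no saddle point; optimal play is mixed.
Let Player I play a1 with probability p. Expected payoff against E: (-4)p + 0(1−p) = −4p; against W: (-2)p + (-5)(1−p) = 3p − 5.
Setting these equal: −4p = 3p − 5 ⇒ −7p = -5 ⇒ p = 5/7, and the value is (-4)·(5/7) = -20/7.
For Player II: with q = P(E), equating a1's and a2's payoffs gives −2q − 2 = 5q − 5 ⇒ q = 3/7.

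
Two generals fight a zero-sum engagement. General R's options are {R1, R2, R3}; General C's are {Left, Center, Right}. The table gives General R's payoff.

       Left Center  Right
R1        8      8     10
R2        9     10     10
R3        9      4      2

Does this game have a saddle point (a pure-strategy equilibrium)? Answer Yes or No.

Row minima: R1 → 8, R2 → 9, R3 → 2; maximin = 9.
Column maxima: Left → 9, Center → 10, Right → 10; minimax = 9.
maximin = minimax = 9, so a saddle point exists.

Yes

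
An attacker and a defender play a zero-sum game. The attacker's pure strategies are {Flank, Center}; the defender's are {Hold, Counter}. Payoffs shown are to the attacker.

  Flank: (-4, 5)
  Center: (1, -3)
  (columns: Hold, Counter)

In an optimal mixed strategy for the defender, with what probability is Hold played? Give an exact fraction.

8/13

Row minima: Flank → -4, Center → -3; maximin = -3.
Column maxima: Hold → 1, Counter → 5; minimax = 1.
-3 ≠ 1, so there is no saddle point; optimal play is mixed.
Let the attacker play Flank with probability p. Expected payoff against Hold: (-4)p + 1(1−p) = −5p + 1; against Counter: 5p + (-3)(1−p) = 8p − 3.
Setting these equal: −5p + 1 = 8p − 3 ⇒ −13p = -4 ⇒ p = 4/13, and the value is (-5)·(4/13) + 1 = -7/13.
For the defender: with q = P(Hold), equating Flank's and Center's payoffs gives −9q + 5 = 4q − 3 ⇒ q = 8/13.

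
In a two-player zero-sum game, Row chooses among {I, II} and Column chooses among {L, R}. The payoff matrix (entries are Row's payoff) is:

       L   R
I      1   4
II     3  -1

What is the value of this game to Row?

13/7

Row minima: I → 1, II → -1; maximin = 1.
Column maxima: L → 3, R → 4; minimax = 3.
1 ≠ 3, so there is no saddle point; optimal play is mixed.
Let Row play I with probability p. Expected payoff against L: 1p + 3(1−p) = −2p + 3; against R: 4p + (-1)(1−p) = 5p − 1.
Setting these equal: −2p + 3 = 5p − 1 ⇒ −7p = -4 ⇒ p = 4/7, and the value is (-2)·(4/7) + 3 = 13/7.
For Column: with q = P(L), equating I's and II's payoffs gives −3q + 4 = 4q − 1 ⇒ q = 5/7.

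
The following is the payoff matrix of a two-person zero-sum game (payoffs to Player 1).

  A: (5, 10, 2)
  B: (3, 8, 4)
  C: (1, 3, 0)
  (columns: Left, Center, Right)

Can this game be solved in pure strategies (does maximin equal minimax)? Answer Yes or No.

Row minima: A → 2, B → 3, C → 0; maximin = 3.
Column maxima: Left → 5, Center → 10, Right → 4; minimax = 4.
3 ≠ 4, so no pure-strategy equilibrium exists.

No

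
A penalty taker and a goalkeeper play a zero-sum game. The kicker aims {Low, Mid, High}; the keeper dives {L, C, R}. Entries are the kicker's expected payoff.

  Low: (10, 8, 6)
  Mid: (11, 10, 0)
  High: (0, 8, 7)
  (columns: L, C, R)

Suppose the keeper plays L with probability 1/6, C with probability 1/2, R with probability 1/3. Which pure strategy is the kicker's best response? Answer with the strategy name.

Low

Expected payoff of Low: (1/6)·10 + (1/2)·8 + (1/3)·6 = 23/3.
Expected payoff of Mid: (1/6)·11 + (1/2)·10 + (1/3)·0 = 41/6.
Expected payoff of High: (1/6)·0 + (1/2)·8 + (1/3)·7 = 19/3.
The largest is 23/3, so the kicker's best response is Low.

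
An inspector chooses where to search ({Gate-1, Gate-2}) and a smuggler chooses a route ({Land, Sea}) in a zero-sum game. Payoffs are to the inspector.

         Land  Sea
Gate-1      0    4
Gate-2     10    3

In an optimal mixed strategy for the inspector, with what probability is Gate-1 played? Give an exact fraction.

7/11

Row minima: Gate-1 → 0, Gate-2 → 3; maximin = 3.
Column maxima: Land → 10, Sea → 4; minimax = 4.
3 ≠ 4, so there is no saddle point; optimal play is mixed.
Let the inspector play Gate-1 with probability p. Expected payoff against Land: 0p + 10(1−p) = −10p + 10; against Sea: 4p + 3(1−p) = p + 3.
Setting these equal: −10p + 10 = p + 3 ⇒ −11p = -7 ⇒ p = 7/11, and the value is (-10)·(7/11) + 10 = 40/11.
For the smuggler: with q = P(Land), equating Gate-1's and Gate-2's payoffs gives −4q + 4 = 7q + 3 ⇒ q = 1/11.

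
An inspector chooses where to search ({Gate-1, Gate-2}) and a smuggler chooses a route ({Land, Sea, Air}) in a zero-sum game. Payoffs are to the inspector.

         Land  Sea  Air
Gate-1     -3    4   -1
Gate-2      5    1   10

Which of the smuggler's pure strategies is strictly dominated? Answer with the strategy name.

Land holds the inspector's payoff strictly below Air in every row: -3 < -1, 5 < 10.
So Air is strictly dominated for the smuggler.

Air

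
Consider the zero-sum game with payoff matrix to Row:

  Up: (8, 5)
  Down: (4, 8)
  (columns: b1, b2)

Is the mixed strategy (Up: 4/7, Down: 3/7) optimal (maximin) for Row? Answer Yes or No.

Against b1 this mix gives (4/7)·8 + (3/7)·4 = 44/7.
Against b2 this mix gives (4/7)·5 + (3/7)·8 = 44/7.
All of Column's active replies (b1, b2) yield 44/7, and no column does worse for Row. The mix makes Column indifferent and guarantees 44/7, so it is optimal.

Yes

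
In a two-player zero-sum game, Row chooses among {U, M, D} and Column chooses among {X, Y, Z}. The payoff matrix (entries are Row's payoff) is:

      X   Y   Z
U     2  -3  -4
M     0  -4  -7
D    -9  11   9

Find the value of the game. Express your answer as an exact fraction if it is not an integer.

Row minima: U → -4, M → -7, D → -9; maximin = -4.
Column maxima: X → 2, Y → 11, Z → 9; minimax = 2.
-4 ≠ 2, so there is no saddle point; optimal play is mixed.
M is strictly dominated by U, so Row never plays it.
Y is strictly dominated by Z (it gives Row strictly more in every row), so Column never plays it.
On the remaining 2×2 (U, D vs X, Z):
Let Row play U with probability p. Expected payoff against X: 2p + (-9)(1−p) = 11p − 9; against Z: (-4)p + 9(1−p) = −13p + 9.
Setting these equal: 11p − 9 = −13p + 9 ⇒ 24p = 18 ⇒ p = 3/4, and the value is (11)·(3/4) − 9 = -3/4.
For Column: with q = P(X), equating U's and D's payoffs gives 6q − 4 = −18q + 9 ⇒ q = 13/24.

-3/4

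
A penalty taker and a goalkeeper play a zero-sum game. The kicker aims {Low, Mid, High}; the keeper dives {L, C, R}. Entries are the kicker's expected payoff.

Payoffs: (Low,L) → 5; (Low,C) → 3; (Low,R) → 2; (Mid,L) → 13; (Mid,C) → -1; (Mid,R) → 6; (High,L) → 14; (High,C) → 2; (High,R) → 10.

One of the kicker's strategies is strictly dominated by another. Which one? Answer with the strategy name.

Mid

High gives a strictly higher payoff than Mid against every column: 14 > 13, 2 > -1, 10 > 6.
So Mid is strictly dominated and the kicker never plays it.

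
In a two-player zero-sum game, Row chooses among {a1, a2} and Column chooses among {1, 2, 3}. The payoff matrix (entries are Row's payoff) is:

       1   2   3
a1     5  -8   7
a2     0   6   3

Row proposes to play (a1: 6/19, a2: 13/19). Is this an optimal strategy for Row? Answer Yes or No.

Yes

Against 1 this mix gives (6/19)·5 + (13/19)·0 = 30/19.
Against 2 this mix gives (6/19)·(-8) + (13/19)·6 = 30/19.
Against 3 this mix gives (6/19)·7 + (13/19)·3 = 81/19.
All of Column's active replies (1, 2) yield 30/19, and no column does worse for Row. The mix makes Column indifferent and guarantees 30/19, so it is optimal.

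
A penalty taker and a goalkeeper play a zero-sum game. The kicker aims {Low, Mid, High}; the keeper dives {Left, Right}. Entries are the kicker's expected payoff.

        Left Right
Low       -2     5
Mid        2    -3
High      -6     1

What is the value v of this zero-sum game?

Row minima: Low → -2, Mid → -3, High → -6; maximin = -2.
Column maxima: Left → 2, Right → 5; minimax = 2.
-2 ≠ 2, so there is no saddle point; optimal play is mixed.
High is strictly dominated by Low, so the kicker never plays it.
On the remaining 2×2 (Low, Mid vs Left, Right):
Let the kicker play Low with probability p. Expected payoff against Left: (-2)p + 2(1−p) = −4p + 2; against Right: 5p + (-3)(1−p) = 8p − 3.
Setting these equal: −4p + 2 = 8p − 3 ⇒ −12p = -5 ⇒ p = 5/12, and the value is (-4)·(5/12) + 2 = 1/3.
For the keeper: with q = P(Left), equating Low's and Mid's payoffs gives −7q + 5 = 5q − 3 ⇒ q = 2/3.

1/3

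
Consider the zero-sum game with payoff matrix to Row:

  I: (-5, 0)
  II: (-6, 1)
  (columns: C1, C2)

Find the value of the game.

-5

Row minima: I → -5, II → -6; maximin = -5.
Column maxima: C1 → -5, C2 → 1; minimax = -5.
Since maximin = minimax = -5, there is a saddle point and the value is -5.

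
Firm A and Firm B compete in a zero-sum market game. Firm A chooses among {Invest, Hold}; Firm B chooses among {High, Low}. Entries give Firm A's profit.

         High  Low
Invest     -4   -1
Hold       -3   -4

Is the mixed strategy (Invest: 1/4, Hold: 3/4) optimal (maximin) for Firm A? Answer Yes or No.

Yes

Against High this mix gives (1/4)·(-4) + (3/4)·(-3) = -13/4.
Against Low this mix gives (1/4)·(-1) + (3/4)·(-4) = -13/4.
All of Firm B's active replies (High, Low) yield -13/4, and no column does worse for Firm A. The mix makes Firm B indifferent and guarantees -13/4, so it is optimal.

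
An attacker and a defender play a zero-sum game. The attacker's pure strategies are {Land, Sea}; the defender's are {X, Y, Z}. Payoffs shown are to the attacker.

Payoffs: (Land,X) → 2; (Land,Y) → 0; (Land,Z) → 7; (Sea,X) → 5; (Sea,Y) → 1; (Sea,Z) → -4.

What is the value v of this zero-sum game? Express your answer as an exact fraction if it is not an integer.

Row minima: Land → 0, Sea → -4; maximin = 0.
Column maxima: X → 5, Y → 1, Z → 7; minimax = 1.
0 ≠ 1, so there is no saddle point; optimal play is mixed.
X is strictly dominated by Y (it gives the attacker strictly more in every row), so the defender never plays it.
On the remaining 2×2 (Land, Sea vs Y, Z):
Let the attacker play Land with probability p. Expected payoff against Y: 0p + 1(1−p) = −p + 1; against Z: 7p + (-4)(1−p) = 11p − 4.
Setting these equal: −p + 1 = 11p − 4 ⇒ −12p = -5 ⇒ p = 5/12, and the value is (-1)·(5/12) + 1 = 7/12.
For the defender: with q = P(Y), equating Land's and Sea's payoffs gives −7q + 7 = 5q − 4 ⇒ q = 11/12.

7/12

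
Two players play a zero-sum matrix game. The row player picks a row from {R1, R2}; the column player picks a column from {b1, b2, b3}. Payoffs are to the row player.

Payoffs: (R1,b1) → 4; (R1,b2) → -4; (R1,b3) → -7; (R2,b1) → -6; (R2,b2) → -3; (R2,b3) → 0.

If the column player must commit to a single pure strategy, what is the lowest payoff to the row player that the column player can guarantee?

-3

Column maxima: b1 → 4, b2 → -3, b3 → 0.
The smallest of these is -3.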